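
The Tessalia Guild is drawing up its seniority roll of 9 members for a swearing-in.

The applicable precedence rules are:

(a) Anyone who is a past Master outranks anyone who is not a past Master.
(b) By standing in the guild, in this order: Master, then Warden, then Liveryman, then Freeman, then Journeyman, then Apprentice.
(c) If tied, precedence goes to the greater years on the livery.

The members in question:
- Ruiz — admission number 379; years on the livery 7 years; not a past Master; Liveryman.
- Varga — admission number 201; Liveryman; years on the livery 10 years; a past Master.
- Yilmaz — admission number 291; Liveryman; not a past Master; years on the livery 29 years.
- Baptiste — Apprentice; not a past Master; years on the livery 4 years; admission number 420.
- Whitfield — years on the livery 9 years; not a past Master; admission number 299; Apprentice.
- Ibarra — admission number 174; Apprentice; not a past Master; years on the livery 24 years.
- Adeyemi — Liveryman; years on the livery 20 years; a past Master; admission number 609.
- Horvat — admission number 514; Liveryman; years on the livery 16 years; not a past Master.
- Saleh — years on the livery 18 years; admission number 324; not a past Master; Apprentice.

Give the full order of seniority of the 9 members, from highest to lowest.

By the first rule: Adeyemi and Varga (both a past Master); then Yilmaz, Horvat, Ruiz, Ibarra, Saleh, Whitfield and Baptiste (each not a past Master).
Adeyemi and Varga are each Liveryman, so the next rule applies.
Among Adeyemi and Varga, by years on the livery (higher first): Adeyemi (20 years) before Varga (10 years).
Among Yilmaz, Horvat, Ruiz, Ibarra, Saleh, Whitfield and Baptiste, by standing in the guild: Yilmaz, Horvat and Ruiz (Liveryman) before Ibarra, Saleh, Whitfield and Baptiste (Apprentice).
Among Yilmaz, Horvat and Ruiz, by years on the livery (higher first): Yilmaz (29 years) before Horvat (16 years) before Ruiz (7 years).
Among Ibarra, Saleh, Whitfield and Baptiste, by years on the livery (higher first): Ibarra (24 years) before Saleh (18 years) before Whitfield (9 years) before Baptiste (4 years).
Full order: Adeyemi, Varga, Yilmaz, Horvat, Ruiz, Ibarra, Saleh, Whitfield, Baptiste.

Adeyemi, Varga, Yilmaz, Horvat, Ruiz, Ibarra, Saleh, Whitfield, Baptiste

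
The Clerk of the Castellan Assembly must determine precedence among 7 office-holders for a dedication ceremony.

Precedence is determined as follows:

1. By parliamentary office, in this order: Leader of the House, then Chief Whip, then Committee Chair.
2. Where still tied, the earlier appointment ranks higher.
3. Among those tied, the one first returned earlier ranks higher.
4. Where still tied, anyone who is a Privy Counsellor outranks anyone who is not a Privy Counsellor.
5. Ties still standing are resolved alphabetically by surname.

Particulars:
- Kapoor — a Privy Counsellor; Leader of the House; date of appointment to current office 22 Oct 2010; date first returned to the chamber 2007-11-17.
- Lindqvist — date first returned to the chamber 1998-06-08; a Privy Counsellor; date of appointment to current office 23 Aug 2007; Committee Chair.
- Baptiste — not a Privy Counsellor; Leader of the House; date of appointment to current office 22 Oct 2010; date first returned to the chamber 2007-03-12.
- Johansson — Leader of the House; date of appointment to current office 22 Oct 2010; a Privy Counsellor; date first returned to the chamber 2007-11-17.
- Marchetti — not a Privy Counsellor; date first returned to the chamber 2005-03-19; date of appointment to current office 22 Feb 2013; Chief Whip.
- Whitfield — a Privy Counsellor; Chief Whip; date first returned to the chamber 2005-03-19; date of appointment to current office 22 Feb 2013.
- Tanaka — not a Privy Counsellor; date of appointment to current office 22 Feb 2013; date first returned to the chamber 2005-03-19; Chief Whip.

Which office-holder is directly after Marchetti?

Tanaka

By parliamentary office: Baptiste, Johansson and Kapoor (Leader of the House); then Whitfield, Marchetti and Tanaka (Chief Whip); then Lindqvist (Committee Chair).
Baptiste, Johansson and Kapoor all have date of appointment to current office 22 Oct 2010, so the next rule applies.
Among Baptiste, Johansson and Kapoor, by date first returned to the chamber (earlier first): Baptiste (2007-03-12) before Johansson and Kapoor (2007-11-17).
Johansson and Kapoor are each a Privy Counsellor, so the next rule applies.
Among Johansson and Kapoor, alphabetically by surname: Johansson before Kapoor.
Whitfield, Marchetti and Tanaka all have date of appointment to current office 22 Feb 2013, so the next rule applies.
Whitfield, Marchetti and Tanaka all have date first returned to the chamber 2005-03-19, so the next rule applies.
Among Whitfield, Marchetti and Tanaka, a Privy Counsellor before not a Privy Counsellor: Whitfield (a Privy Counsellor) before Marchetti and Tanaka (not a Privy Counsellor).
Among Marchetti and Tanaka, alphabetically by surname: Marchetti before Tanaka.
Order: Baptiste, Johansson, Kapoor, Whitfield, Marchetti, Tanaka, Lindqvist.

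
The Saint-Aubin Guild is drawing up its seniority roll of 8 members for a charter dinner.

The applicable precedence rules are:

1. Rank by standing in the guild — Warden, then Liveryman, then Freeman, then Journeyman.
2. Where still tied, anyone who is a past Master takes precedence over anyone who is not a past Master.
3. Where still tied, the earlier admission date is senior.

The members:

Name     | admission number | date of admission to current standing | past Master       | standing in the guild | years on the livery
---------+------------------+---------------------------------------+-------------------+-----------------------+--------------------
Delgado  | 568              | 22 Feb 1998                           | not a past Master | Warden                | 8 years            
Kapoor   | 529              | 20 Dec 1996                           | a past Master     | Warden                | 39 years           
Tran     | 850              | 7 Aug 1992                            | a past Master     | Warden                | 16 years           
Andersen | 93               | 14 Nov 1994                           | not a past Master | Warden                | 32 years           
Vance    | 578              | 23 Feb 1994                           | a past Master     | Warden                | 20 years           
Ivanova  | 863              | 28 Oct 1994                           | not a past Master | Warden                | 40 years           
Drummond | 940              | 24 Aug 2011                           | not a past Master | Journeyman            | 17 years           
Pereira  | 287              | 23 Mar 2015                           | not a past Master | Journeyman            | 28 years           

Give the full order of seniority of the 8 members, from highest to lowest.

Tran, Vance, Kapoor, Ivanova, Andersen, Delgado, Drummond, Pereira

By standing in the guild: Tran, Vance, Kapoor, Ivanova, Andersen and Delgado (Warden); then Drummond and Pereira (Journeyman).
Among Tran, Vance, Kapoor, Ivanova, Andersen and Delgado, a past Master before not a past Master: Tran, Vance and Kapoor (a past Master) before Ivanova, Andersen and Delgado (not a past Master).
Among Tran, Vance and Kapoor, by date of admission to current standing (earlier first): Tran (7 Aug 1992) before Vance (23 Feb 1994) before Kapoor (20 Dec 1996).
Among Ivanova, Andersen and Delgado, by date of admission to current standing (earlier first): Ivanova (28 Oct 1994) before Andersen (14 Nov 1994) before Delgado (22 Feb 1998).
Drummond and Pereira are each not a past Master, so the next rule applies.
Among Drummond and Pereira, by date of admission to current standing (earlier first): Drummond (24 Aug 2011) before Pereira (23 Mar 2015).
Full order: Tran, Vance, Kapoor, Ivanova, Andersen, Delgado, Drummond, Pereira.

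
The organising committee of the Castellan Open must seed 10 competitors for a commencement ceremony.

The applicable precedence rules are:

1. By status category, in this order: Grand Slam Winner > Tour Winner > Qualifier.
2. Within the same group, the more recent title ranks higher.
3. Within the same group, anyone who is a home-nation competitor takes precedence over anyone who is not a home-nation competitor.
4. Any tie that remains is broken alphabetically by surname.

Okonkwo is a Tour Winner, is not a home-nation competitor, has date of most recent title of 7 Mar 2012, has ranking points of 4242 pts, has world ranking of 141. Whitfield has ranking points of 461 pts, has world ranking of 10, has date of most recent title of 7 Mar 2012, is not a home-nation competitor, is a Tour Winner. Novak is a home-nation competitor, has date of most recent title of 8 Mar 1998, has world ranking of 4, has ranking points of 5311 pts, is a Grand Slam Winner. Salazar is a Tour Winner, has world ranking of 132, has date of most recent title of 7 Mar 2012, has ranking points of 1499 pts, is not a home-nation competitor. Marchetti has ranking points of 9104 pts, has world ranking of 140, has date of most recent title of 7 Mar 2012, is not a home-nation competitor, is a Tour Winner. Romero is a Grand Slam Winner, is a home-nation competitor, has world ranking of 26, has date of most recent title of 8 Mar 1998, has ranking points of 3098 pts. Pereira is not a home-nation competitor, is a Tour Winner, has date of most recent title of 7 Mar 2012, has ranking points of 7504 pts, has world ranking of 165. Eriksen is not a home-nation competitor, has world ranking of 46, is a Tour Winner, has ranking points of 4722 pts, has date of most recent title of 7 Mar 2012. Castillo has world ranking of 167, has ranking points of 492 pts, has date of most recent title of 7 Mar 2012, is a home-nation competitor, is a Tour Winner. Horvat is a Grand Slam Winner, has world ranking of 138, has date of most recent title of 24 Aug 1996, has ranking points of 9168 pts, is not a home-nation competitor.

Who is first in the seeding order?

By status category: Novak, Romero and Horvat (Grand Slam Winner); then Castillo, Eriksen, Marchetti, Okonkwo, Pereira, Salazar and Whitfield (Tour Winner).
Among Novak, Romero and Horvat, by date of most recent title (later first): Novak and Romero (8 Mar 1998) before Horvat (24 Aug 1996).
Novak and Romero are each a home-nation competitor, so the next rule applies.
Among Novak and Romero, alphabetically by surname: Novak before Romero.
Castillo, Eriksen, Marchetti, Okonkwo, Pereira, Salazar and Whitfield all have date of most recent title 7 Mar 2012, so the next rule applies.
Among Castillo, Eriksen, Marchetti, Okonkwo, Pereira, Salazar and Whitfield, a home-nation competitor before not a home-nation competitor: Castillo (a home-nation competitor) before Eriksen, Marchetti, Okonkwo, Pereira, Salazar and Whitfield (not a home-nation competitor).
Among Eriksen, Marchetti, Okonkwo, Pereira, Salazar and Whitfield, alphabetically by surname: Eriksen before Marchetti before Okonkwo before Pereira before Salazar before Whitfield.
Order: Novak, Romero, Horvat, Castillo, Eriksen, Marchetti, Okonkwo, Pereira, Salazar, Whitfield.

Novak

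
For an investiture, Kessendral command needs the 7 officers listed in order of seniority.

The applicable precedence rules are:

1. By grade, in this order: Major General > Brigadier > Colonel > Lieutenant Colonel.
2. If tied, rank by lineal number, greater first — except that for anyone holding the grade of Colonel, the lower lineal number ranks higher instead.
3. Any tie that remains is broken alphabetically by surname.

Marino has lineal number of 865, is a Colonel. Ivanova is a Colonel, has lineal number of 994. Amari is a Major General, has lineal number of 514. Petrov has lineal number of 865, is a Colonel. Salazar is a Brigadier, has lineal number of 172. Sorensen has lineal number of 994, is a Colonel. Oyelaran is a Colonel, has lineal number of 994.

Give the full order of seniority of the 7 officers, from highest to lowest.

By grade: Amari (Major General); then Salazar (Brigadier); then Marino, Petrov, Ivanova, Oyelaran and Sorensen (Colonel).
Among Marino, Petrov, Ivanova, Oyelaran and Sorensen, by lineal number (lower first) (reversed rule for this group): Marino and Petrov (865) before Ivanova, Oyelaran and Sorensen (994).
Among Marino and Petrov, alphabetically by surname: Marino before Petrov.
Among Ivanova, Oyelaran and Sorensen, alphabetically by surname: Ivanova before Oyelaran before Sorensen.
Full order: Amari, Salazar, Marino, Petrov, Ivanova, Oyelaran, Sorensen.

Amari, Salazar, Marino, Petrov, Ivanova, Oyelaran, Sorensen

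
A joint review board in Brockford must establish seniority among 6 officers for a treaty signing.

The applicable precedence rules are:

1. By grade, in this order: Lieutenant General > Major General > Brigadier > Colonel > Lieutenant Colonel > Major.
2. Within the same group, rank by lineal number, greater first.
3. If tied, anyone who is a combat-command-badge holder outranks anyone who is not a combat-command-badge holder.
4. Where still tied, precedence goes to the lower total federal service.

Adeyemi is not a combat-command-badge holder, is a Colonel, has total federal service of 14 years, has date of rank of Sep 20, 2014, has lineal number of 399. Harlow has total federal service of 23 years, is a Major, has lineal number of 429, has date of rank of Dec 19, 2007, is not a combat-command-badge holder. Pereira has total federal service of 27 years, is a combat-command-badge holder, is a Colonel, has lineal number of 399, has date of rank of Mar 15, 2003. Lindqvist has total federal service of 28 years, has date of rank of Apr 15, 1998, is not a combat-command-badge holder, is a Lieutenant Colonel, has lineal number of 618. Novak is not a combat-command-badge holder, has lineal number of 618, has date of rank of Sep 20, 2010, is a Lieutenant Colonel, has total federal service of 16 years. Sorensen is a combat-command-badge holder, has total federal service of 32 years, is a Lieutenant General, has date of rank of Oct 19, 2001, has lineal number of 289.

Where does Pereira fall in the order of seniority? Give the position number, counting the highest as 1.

By grade: Sorensen (Lieutenant General); then Pereira and Adeyemi (Colonel); then Novak and Lindqvist (Lieutenant Colonel); then Harlow (Major).
Pereira and Adeyemi both have lineal number 399, so the next rule applies.
Among Pereira and Adeyemi, a combat-command-badge holder before not a combat-command-badge holder: Pereira (a combat-command-badge holder) before Adeyemi (not a combat-command-badge holder).
Novak and Lindqvist both have lineal number 618, so the next rule applies.
Novak and Lindqvist are each not a combat-command-badge holder, so the next rule applies.
Among Novak and Lindqvist, by total federal service (lower first): Novak (16 years) before Lindqvist (28 years).
Order: Sorensen, Pereira, Adeyemi, Novak, Lindqvist, Harlow. So position 2.

2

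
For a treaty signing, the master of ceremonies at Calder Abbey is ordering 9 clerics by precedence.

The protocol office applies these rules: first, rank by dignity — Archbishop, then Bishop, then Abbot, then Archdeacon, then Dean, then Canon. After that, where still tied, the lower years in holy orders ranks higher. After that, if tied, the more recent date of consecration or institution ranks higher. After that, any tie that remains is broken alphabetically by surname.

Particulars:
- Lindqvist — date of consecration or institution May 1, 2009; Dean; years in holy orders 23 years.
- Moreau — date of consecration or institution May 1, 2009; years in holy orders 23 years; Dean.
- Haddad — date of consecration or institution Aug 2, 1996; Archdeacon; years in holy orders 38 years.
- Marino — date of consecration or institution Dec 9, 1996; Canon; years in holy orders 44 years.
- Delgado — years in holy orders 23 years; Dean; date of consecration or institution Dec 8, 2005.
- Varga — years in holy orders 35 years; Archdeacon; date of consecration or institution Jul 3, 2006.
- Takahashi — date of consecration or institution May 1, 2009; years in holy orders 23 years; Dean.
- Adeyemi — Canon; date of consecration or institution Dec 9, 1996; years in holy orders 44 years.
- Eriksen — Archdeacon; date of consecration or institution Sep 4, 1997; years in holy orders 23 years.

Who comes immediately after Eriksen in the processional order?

Varga

By dignity: Eriksen, Varga and Haddad (Archdeacon); then Lindqvist, Moreau, Takahashi and Delgado (Dean); then Adeyemi and Marino (Canon).
Among Eriksen, Varga and Haddad, by years in holy orders (lower first): Eriksen (23 years) before Varga (35 years) before Haddad (38 years).
Lindqvist, Moreau, Takahashi and Delgado all have years in holy orders 23 years, so the next rule applies.
Among Lindqvist, Moreau, Takahashi and Delgado, by date of consecration or institution (later first): Lindqvist, Moreau and Takahashi (May 1, 2009) before Delgado (Dec 8, 2005).
Among Lindqvist, Moreau and Takahashi, alphabetically by surname: Lindqvist before Moreau before Takahashi.
Adeyemi and Marino both have years in holy orders 44 years, so the next rule applies.
Adeyemi and Marino both have date of consecration or institution Dec 9, 1996, so the next rule applies.
Among Adeyemi and Marino, alphabetically by surname: Adeyemi before Marino.
Order: Eriksen, Varga, Haddad, Lindqvist, Moreau, Takahashi, Delgado, Adeyemi, Marino.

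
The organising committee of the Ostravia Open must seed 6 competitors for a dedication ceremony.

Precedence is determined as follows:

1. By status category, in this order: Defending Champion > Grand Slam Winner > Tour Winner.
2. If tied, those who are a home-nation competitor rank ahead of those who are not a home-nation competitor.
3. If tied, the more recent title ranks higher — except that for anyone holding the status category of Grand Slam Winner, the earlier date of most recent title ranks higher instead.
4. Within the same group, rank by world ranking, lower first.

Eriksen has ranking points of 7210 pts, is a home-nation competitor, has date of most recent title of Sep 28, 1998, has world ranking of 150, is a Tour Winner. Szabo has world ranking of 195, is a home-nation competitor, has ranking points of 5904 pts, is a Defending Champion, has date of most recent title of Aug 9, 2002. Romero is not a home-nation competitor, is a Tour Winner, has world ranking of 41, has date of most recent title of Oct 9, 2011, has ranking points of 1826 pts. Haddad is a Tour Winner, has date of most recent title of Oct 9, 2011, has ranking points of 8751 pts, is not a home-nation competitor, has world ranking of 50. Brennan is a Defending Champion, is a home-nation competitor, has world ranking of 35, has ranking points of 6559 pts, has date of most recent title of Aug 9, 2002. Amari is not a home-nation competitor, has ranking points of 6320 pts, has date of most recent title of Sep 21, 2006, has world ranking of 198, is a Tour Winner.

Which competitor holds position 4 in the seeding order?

Romero

By status category: Brennan and Szabo (Defending Champion); then Eriksen, Romero, Haddad and Amari (Tour Winner).
Brennan and Szabo are each a home-nation competitor, so the next rule applies.
Brennan and Szabo both have date of most recent title Aug 9, 2002, so the next rule applies.
Among Brennan and Szabo, by world ranking (lower first): Brennan (35) before Szabo (195).
Among Eriksen, Romero, Haddad and Amari, a home-nation competitor before not a home-nation competitor: Eriksen (a home-nation competitor) before Romero, Haddad and Amari (not a home-nation competitor).
Among Romero, Haddad and Amari, by date of most recent title (later first): Romero and Haddad (Oct 9, 2011) before Amari (Sep 21, 2006).
Among Romero and Haddad, by world ranking (lower first): Romero (41) before Haddad (50).
Order: Brennan, Szabo, Eriksen, Romero, Haddad, Amari.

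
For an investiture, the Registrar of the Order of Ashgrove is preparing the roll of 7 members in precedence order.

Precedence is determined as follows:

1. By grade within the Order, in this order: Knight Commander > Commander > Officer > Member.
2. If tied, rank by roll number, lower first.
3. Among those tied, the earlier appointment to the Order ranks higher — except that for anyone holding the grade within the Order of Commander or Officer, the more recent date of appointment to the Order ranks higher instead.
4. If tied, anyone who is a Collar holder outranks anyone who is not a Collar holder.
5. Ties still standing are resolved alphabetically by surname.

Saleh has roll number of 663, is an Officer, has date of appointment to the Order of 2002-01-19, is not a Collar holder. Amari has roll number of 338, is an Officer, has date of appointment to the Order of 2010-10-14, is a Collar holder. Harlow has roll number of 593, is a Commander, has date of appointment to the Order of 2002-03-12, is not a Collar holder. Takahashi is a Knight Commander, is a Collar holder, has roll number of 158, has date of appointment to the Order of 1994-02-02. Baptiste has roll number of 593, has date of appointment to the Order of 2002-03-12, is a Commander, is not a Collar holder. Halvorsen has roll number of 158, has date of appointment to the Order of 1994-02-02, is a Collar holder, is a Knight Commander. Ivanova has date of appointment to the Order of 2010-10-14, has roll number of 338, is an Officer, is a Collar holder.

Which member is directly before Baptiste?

By grade within the Order: Halvorsen and Takahashi (Knight Commander); then Baptiste and Harlow (Commander); then Amari, Ivanova and Saleh (Officer).
Halvorsen and Takahashi both have roll number 158, so the next rule applies.
Halvorsen and Takahashi both have date of appointment to the Order 1994-02-02, so the next rule applies.
Halvorsen and Takahashi are each a Collar holder, so the next rule applies.
Among Halvorsen and Takahashi, alphabetically by surname: Halvorsen before Takahashi.
Baptiste and Harlow both have roll number 593, so the next rule applies.
Baptiste and Harlow both have date of appointment to the Order 2002-03-12, so the next rule applies.
Baptiste and Harlow are each not a Collar holder, so the next rule applies.
Among Baptiste and Harlow, alphabetically by surname: Baptiste before Harlow.
Among Amari, Ivanova and Saleh, by roll number (lower first): Amari and Ivanova (338) before Saleh (663).
Amari and Ivanova both have date of appointment to the Order 2010-10-14, so the next rule applies.
Amari and Ivanova are each a Collar holder, so the next rule applies.
Among Amari and Ivanova, alphabetically by surname: Amari before Ivanova.
Order: Halvorsen, Takahashi, Baptiste, Harlow, Amari, Ivanova, Saleh.

Takahashi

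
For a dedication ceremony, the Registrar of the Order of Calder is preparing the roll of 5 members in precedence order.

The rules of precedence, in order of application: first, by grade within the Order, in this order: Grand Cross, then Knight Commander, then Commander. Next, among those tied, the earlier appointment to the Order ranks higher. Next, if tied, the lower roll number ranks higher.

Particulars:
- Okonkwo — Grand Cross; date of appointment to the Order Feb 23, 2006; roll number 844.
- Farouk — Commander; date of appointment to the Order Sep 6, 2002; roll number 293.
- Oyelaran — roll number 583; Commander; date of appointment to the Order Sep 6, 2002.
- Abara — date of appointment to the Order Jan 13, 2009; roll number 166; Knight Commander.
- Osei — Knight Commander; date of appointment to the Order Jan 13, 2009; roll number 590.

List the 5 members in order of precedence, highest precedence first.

By grade within the Order: Okonkwo (Grand Cross); then Abara and Osei (Knight Commander); then Farouk and Oyelaran (Commander).
Abara and Osei both have date of appointment to the Order Jan 13, 2009, so the next rule applies.
Among Abara and Osei, by roll number (lower first): Abara (166) before Osei (590).
Farouk and Oyelaran both have date of appointment to the Order Sep 6, 2002, so the next rule applies.
Among Farouk and Oyelaran, by roll number (lower first): Farouk (293) before Oyelaran (583).
Full order: Okonkwo, Abara, Osei, Farouk, Oyelaran.

Okonkwo, Abara, Osei, Farouk, Oyelaran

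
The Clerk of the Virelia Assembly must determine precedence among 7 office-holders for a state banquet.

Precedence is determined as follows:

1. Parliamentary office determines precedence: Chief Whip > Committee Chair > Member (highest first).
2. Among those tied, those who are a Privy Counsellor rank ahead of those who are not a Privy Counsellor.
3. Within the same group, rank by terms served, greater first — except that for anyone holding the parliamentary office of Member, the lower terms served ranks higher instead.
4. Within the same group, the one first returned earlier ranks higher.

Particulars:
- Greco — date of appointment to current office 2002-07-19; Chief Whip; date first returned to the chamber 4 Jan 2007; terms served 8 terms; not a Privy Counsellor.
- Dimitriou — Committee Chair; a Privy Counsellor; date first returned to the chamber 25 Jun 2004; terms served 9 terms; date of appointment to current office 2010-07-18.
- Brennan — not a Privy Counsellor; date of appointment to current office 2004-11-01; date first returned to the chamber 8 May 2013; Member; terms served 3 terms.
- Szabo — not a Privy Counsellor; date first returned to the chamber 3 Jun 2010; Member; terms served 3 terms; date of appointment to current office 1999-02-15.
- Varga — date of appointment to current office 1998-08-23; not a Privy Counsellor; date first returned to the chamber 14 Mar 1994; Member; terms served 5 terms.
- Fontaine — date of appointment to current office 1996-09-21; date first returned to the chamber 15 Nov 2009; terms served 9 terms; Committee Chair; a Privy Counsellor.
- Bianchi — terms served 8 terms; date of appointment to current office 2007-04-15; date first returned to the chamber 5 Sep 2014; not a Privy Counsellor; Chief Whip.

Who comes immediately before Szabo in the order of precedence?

Fontaine

By parliamentary office: Greco and Bianchi (Chief Whip); then Dimitriou and Fontaine (Committee Chair); then Szabo, Brennan and Varga (Member).
Greco and Bianchi are each not a Privy Counsellor, so the next rule applies.
Greco and Bianchi both have terms served 8 terms, so the next rule applies.
Among Greco and Bianchi, by date first returned to the chamber (earlier first): Greco (4 Jan 2007) before Bianchi (5 Sep 2014).
Dimitriou and Fontaine are each a Privy Counsellor, so the next rule applies.
Dimitriou and Fontaine both have terms served 9 terms, so the next rule applies.
Among Dimitriou and Fontaine, by date first returned to the chamber (earlier first): Dimitriou (25 Jun 2004) before Fontaine (15 Nov 2009).
Szabo, Brennan and Varga are each not a Privy Counsellor, so the next rule applies.
Among Szabo, Brennan and Varga, by terms served (lower first) (reversed rule for this group): Szabo and Brennan (3 terms) before Varga (5 terms).
Among Szabo and Brennan, by date first returned to the chamber (earlier first): Szabo (3 Jun 2010) before Brennan (8 May 2013).
Order: Greco, Bianchi, Dimitriou, Fontaine, Szabo, Brennan, Varga.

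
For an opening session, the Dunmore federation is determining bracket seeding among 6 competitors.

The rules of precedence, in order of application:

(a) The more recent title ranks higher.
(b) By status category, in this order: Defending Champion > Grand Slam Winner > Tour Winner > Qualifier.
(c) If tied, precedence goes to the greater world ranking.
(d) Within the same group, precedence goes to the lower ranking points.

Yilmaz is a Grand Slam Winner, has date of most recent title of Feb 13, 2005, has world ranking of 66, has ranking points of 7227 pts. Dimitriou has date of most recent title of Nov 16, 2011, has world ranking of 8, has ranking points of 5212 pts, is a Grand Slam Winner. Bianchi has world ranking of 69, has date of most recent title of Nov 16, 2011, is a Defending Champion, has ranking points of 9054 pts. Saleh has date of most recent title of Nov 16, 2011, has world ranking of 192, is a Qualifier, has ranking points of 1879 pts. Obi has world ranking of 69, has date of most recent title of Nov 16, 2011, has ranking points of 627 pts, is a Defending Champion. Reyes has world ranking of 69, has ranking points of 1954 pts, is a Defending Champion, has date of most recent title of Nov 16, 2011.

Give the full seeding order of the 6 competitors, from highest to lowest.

By date of most recent title (later first): Obi, Reyes, Bianchi, Dimitriou and Saleh (each Nov 16, 2011); then Yilmaz (Feb 13, 2005).
Among Obi, Reyes, Bianchi, Dimitriou and Saleh, by status category: Obi, Reyes and Bianchi (Defending Champion) before Dimitriou (Grand Slam Winner) before Saleh (Qualifier).
Obi, Reyes and Bianchi all have world ranking 69, so the next rule applies.
Among Obi, Reyes and Bianchi, by ranking points (lower first): Obi (627 pts) before Reyes (1954 pts) before Bianchi (9054 pts).
Full order: Obi, Reyes, Bianchi, Dimitriou, Saleh, Yilmaz.

Obi, Reyes, Bianchi, Dimitriou, Saleh, Yilmaz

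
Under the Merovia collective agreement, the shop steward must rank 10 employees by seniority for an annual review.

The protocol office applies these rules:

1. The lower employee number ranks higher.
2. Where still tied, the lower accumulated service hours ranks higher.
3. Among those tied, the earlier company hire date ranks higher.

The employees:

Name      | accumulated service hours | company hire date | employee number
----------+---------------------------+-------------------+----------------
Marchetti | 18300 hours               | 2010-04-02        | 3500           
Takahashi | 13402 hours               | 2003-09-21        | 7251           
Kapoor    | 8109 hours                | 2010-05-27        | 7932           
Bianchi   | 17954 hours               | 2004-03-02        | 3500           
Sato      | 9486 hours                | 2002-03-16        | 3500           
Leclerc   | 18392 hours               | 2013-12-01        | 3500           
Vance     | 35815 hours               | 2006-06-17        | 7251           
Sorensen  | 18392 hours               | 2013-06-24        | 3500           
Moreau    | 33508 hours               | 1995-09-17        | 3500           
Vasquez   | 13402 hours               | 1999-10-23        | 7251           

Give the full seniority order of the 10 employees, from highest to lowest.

Sato, Bianchi, Marchetti, Sorensen, Leclerc, Moreau, Vasquez, Takahashi, Vance, Kapoor

By employee number (lower first): Sato, Bianchi, Marchetti, Sorensen, Leclerc and Moreau (each 3500); then Vasquez, Takahashi and Vance (each 7251); then Kapoor (7932).
Among Sato, Bianchi, Marchetti, Sorensen, Leclerc and Moreau, by accumulated service hours (lower first): Sato (9486 hours) before Bianchi (17954 hours) before Marchetti (18300 hours) before Sorensen and Leclerc (18392 hours) before Moreau (33508 hours).
Among Sorensen and Leclerc, by company hire date (earlier first): Sorensen (2013-06-24) before Leclerc (2013-12-01).
Among Vasquez, Takahashi and Vance, by accumulated service hours (lower first): Vasquez and Takahashi (13402 hours) before Vance (35815 hours).
Among Vasquez and Takahashi, by company hire date (earlier first): Vasquez (1999-10-23) before Takahashi (2003-09-21).
Full order: Sato, Bianchi, Marchetti, Sorensen, Leclerc, Moreau, Vasquez, Takahashi, Vance, Kapoor.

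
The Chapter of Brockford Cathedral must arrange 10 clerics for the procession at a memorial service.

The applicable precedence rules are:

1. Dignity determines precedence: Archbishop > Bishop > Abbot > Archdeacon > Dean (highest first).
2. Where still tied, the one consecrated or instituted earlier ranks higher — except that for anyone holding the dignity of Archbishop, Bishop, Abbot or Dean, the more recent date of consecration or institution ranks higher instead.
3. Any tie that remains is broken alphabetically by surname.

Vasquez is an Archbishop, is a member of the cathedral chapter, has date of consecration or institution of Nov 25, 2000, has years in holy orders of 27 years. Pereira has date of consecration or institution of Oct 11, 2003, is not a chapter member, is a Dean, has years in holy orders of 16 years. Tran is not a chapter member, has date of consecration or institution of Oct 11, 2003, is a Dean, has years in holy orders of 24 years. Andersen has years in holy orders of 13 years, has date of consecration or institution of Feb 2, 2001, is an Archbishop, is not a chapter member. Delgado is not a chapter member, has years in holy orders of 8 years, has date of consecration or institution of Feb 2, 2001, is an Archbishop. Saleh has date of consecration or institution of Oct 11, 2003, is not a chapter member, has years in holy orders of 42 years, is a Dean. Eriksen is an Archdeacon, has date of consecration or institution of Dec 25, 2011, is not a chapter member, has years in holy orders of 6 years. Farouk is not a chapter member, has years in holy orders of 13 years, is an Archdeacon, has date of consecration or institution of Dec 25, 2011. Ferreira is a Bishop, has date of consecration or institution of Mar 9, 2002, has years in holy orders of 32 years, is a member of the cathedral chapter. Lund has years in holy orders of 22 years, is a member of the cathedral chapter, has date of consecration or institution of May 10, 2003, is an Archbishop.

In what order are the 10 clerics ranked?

By dignity: Lund, Andersen, Delgado and Vasquez (Archbishop); then Ferreira (Bishop); then Eriksen and Farouk (Archdeacon); then Pereira, Saleh and Tran (Dean).
Among Lund, Andersen, Delgado and Vasquez, by date of consecration or institution (later first) (reversed rule for this group): Lund (May 10, 2003) before Andersen and Delgado (Feb 2, 2001) before Vasquez (Nov 25, 2000).
Among Andersen and Delgado, alphabetically by surname: Andersen before Delgado.
Eriksen and Farouk both have date of consecration or institution Dec 25, 2011, so the next rule applies.
Among Eriksen and Farouk, alphabetically by surname: Eriksen before Farouk.
Pereira, Saleh and Tran all have date of consecration or institution Oct 11, 2003, so the next rule applies.
Among Pereira, Saleh and Tran, alphabetically by surname: Pereira before Saleh before Tran.
Full order: Lund, Andersen, Delgado, Vasquez, Ferreira, Eriksen, Farouk, Pereira, Saleh, Tran.

Lund, Andersen, Delgado, Vasquez, Ferreira, Eriksen, Farouk, Pereira, Saleh, Tran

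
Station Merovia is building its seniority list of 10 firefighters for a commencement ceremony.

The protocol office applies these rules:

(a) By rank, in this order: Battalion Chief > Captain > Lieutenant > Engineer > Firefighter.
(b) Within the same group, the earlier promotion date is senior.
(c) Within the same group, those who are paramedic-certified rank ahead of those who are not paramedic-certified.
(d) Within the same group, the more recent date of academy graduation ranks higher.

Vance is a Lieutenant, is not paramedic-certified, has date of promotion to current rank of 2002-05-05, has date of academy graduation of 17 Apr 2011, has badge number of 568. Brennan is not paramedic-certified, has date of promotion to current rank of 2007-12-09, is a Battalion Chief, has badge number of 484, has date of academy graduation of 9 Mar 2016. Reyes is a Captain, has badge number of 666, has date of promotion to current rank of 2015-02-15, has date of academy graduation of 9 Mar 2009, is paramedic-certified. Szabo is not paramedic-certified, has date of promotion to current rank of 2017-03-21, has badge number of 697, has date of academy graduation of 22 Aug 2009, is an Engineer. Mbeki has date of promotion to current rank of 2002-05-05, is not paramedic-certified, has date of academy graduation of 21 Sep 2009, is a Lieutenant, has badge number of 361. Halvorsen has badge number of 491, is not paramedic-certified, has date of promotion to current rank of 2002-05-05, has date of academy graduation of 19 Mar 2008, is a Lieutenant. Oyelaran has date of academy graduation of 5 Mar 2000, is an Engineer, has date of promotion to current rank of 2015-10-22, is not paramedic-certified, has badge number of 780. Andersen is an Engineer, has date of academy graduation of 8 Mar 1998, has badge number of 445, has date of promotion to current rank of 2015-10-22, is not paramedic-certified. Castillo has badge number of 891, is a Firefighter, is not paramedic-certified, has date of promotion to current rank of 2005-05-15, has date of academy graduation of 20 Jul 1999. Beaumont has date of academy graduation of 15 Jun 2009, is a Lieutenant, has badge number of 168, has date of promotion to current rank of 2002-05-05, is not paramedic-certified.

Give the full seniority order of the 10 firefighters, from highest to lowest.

By rank: Brennan (Battalion Chief); then Reyes (Captain); then Vance, Mbeki, Beaumont and Halvorsen (Lieutenant); then Oyelaran, Andersen and Szabo (Engineer); then Castillo (Firefighter).
Vance, Mbeki, Beaumont and Halvorsen all have date of promotion to current rank 2002-05-05, so the next rule applies.
Vance, Mbeki, Beaumont and Halvorsen are each not paramedic-certified, so the next rule applies.
Among Vance, Mbeki, Beaumont and Halvorsen, by date of academy graduation (later first): Vance (17 Apr 2011) before Mbeki (21 Sep 2009) before Beaumont (15 Jun 2009) before Halvorsen (19 Mar 2008).
Among Oyelaran, Andersen and Szabo, by date of promotion to current rank (earlier first): Oyelaran and Andersen (2015-10-22) before Szabo (2017-03-21).
Oyelaran and Andersen are each not paramedic-certified, so the next rule applies.
Among Oyelaran and Andersen, by date of academy graduation (later first): Oyelaran (5 Mar 2000) before Andersen (8 Mar 1998).
Full order: Brennan, Reyes, Vance, Mbeki, Beaumont, Halvorsen, Oyelaran, Andersen, Szabo, Castillo.

Brennan, Reyes, Vance, Mbeki, Beaumont, Halvorsen, Oyelaran, Andersen, Szabo, Castillo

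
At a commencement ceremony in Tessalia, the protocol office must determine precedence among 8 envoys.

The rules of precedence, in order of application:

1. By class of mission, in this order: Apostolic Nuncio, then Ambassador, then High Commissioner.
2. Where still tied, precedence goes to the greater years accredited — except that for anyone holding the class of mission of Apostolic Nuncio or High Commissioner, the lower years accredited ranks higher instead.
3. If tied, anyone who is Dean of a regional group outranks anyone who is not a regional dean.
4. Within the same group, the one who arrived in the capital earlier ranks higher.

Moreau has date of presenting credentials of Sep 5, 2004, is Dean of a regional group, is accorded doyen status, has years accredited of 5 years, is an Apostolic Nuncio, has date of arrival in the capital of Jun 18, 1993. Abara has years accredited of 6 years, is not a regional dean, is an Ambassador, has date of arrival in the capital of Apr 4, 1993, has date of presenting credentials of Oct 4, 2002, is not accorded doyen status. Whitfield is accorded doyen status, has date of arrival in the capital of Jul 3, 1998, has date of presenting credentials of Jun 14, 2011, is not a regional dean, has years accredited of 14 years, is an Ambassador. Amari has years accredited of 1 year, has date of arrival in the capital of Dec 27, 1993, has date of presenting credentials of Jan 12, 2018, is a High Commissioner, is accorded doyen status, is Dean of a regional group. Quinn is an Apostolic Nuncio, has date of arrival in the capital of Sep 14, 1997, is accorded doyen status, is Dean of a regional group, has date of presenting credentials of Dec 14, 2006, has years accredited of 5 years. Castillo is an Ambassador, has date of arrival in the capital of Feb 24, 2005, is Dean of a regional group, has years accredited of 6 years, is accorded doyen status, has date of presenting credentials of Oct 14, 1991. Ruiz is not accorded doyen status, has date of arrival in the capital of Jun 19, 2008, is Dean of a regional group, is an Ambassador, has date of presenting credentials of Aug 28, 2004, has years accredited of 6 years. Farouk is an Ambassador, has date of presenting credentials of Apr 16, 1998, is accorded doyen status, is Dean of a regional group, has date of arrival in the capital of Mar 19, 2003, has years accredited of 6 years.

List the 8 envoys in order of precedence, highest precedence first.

Moreau, Quinn, Whitfield, Farouk, Castillo, Ruiz, Abara, Amari

By class of mission: Moreau and Quinn (Apostolic Nuncio); then Whitfield, Farouk, Castillo, Ruiz and Abara (Ambassador); then Amari (High Commissioner).
Moreau and Quinn both have years accredited 5 years, so the next rule applies.
Moreau and Quinn are each Dean of a regional group, so the next rule applies.
Among Moreau and Quinn, by date of arrival in the capital (earlier first): Moreau (Jun 18, 1993) before Quinn (Sep 14, 1997).
Among Whitfield, Farouk, Castillo, Ruiz and Abara, by years accredited (higher first): Whitfield (14 years) before Farouk, Castillo, Ruiz and Abara (6 years).
Among Farouk, Castillo, Ruiz and Abara, Dean of a regional group before not a regional dean: Farouk, Castillo and Ruiz (Dean of a regional group) before Abara (not a regional dean).
Among Farouk, Castillo and Ruiz, by date of arrival in the capital (earlier first): Farouk (Mar 19, 2003) before Castillo (Feb 24, 2005) before Ruiz (Jun 19, 2008).
Full order: Moreau, Quinn, Whitfield, Farouk, Castillo, Ruiz, Abara, Amari.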